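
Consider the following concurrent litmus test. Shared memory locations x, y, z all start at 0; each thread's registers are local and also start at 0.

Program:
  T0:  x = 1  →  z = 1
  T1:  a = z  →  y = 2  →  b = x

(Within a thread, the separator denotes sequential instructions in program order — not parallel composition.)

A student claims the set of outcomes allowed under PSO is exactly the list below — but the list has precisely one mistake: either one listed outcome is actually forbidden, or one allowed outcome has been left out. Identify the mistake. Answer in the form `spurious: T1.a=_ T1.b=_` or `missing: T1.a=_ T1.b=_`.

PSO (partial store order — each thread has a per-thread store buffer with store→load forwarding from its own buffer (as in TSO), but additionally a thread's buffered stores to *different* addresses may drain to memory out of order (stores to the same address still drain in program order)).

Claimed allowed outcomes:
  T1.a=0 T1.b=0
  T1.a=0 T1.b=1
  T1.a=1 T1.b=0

outcome vector order: (T1.a,T1.b)
PSO: 4 outcomes — {(0,0) (0,1) (1,0) (1,1)}
PSO∖claimed = {(1,1)}

missing: T1.a=1 T1.b=1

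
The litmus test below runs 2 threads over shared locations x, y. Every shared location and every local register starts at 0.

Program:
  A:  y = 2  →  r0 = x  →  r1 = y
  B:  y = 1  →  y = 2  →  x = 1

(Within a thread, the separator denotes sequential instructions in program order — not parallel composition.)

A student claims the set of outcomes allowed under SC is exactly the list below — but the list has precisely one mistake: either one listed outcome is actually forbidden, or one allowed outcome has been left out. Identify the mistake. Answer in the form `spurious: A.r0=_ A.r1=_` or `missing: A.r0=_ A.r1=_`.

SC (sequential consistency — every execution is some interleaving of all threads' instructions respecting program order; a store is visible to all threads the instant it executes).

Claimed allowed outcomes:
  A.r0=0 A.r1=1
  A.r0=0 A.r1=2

outcome vector order: (A.r0,A.r1)
SC (3): 01, 02, 12
SC∖claimed = {12}

missing: A.r0=1 A.r1=2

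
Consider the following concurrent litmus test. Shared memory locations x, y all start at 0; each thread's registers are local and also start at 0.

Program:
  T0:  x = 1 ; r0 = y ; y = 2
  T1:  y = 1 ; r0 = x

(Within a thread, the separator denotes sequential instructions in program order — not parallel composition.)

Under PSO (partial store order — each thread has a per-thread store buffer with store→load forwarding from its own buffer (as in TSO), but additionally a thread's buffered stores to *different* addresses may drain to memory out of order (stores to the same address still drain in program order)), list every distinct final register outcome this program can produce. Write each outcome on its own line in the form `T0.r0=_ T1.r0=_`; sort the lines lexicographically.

outcome vector order: (T0.r0,T1.r0)
|PSO outcomes| = 4

T0.r0=0 T1.r0=0
T0.r0=0 T1.r0=1
T0.r0=1 T1.r0=0
T0.r0=1 T1.r0=1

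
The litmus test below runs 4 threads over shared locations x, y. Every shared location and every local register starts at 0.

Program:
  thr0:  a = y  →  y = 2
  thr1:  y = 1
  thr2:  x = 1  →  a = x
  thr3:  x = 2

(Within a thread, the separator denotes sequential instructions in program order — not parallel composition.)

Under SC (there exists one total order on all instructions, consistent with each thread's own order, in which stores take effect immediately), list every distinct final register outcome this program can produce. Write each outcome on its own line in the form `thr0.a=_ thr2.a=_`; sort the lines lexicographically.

outcome vector order: (thr0.a,thr2.a)
|SC outcomes| = 4

thr0.a=0 thr2.a=1
thr0.a=0 thr2.a=2
thr0.a=1 thr2.a=1
thr0.a=1 thr2.a=2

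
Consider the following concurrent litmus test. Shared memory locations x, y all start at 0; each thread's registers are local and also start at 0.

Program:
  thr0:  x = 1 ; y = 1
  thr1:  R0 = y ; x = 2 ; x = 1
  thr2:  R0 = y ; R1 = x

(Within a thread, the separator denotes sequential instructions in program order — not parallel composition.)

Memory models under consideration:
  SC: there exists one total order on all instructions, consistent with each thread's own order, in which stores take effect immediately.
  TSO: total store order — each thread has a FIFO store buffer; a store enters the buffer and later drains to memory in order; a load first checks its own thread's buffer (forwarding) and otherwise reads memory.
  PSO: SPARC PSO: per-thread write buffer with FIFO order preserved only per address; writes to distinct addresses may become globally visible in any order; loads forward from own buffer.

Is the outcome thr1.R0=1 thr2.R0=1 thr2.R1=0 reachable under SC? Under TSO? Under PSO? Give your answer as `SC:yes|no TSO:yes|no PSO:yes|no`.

SC:no TSO:no PSO:yes

outcome vector order: (thr1.R0,thr2.R0,thr2.R1)
[SC] allowed = {000, 001, 002, 011, 012, 100, 101, 102, 111, 112}
[TSO] allowed = {000, 001, 002, 011, 012, 100, 101, 102, 111, 112}
[PSO] allowed = {000, 001, 002, 010, 011, 012, 100, 101, 102, 110, 111, 112}
target 110 ∈ {PSO}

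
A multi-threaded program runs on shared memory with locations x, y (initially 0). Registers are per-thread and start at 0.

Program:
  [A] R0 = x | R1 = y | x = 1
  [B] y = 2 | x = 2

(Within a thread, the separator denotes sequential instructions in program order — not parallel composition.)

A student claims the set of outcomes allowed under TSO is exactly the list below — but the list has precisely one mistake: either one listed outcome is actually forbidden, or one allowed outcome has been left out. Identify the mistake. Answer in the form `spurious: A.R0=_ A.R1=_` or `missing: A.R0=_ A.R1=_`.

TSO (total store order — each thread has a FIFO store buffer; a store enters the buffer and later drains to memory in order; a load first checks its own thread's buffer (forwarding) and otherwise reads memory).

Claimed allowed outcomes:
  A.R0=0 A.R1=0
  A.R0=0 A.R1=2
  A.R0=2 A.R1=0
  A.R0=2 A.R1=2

spurious: A.R0=2 A.R1=0

outcome vector order: (A.R0,A.R1)
[TSO] allowed = {<0 0>; <0 2>; <2 2>}
claimed∖TSO = {<2 0>}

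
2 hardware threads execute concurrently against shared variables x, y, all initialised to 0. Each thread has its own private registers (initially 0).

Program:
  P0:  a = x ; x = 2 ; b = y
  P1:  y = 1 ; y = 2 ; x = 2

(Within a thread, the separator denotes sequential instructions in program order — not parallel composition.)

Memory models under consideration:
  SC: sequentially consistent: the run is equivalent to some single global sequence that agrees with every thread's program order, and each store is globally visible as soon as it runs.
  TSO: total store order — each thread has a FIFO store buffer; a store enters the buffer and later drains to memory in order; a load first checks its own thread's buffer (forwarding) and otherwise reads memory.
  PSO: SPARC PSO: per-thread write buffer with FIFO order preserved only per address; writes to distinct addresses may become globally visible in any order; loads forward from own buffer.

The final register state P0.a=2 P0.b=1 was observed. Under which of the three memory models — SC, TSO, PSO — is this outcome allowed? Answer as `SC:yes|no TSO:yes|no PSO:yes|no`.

outcome vector order: (P0.a,P0.b)
SC (4): (0,0); (0,1); (0,2); (2,2)
TSO (4): (0,0); (0,1); (0,2); (2,2)
PSO (6): (0,0); (0,1); (0,2); (2,0); (2,1); (2,2)
target (2,1) ∈ {PSO}

SC:no TSO:no PSO:yes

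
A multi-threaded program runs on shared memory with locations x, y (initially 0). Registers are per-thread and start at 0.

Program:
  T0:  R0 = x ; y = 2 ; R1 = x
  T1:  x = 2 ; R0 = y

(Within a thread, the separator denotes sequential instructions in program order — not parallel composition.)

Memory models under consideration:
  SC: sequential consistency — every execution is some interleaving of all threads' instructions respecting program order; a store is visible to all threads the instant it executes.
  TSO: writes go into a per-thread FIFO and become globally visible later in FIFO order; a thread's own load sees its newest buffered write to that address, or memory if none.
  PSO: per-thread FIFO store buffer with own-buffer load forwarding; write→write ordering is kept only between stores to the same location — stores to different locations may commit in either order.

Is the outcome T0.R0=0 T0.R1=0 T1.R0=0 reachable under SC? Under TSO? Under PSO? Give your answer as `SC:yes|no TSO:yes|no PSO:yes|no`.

outcome vector order: (T0.R0,T0.R1,T1.R0)
[SC] allowed = {<0 0 2> <0 2 0> <0 2 2> <2 2 0> <2 2 2>}
[TSO] allowed = {<0 0 0> <0 0 2> <0 2 0> <0 2 2> <2 2 0> <2 2 2>}
[PSO] allowed = {<0 0 0> <0 0 2> <0 2 0> <0 2 2> <2 2 0> <2 2 2>}
target <0 0 0> ∈ {TSO,PSO}

SC:no TSO:yes PSO:yes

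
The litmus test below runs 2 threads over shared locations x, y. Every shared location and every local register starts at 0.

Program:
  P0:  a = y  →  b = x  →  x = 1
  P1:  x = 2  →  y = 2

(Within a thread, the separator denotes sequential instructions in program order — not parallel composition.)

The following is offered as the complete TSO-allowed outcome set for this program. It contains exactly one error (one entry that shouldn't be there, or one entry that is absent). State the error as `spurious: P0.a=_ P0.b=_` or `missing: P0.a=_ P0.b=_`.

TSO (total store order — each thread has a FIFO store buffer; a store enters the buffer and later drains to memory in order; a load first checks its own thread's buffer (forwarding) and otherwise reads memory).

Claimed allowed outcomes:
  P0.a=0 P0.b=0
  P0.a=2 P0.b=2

outcome vector order: (P0.a,P0.b)
under TSO → <0 0> <0 2> <2 2>
TSO∖claimed = {<0 2>}

missing: P0.a=0 P0.b=2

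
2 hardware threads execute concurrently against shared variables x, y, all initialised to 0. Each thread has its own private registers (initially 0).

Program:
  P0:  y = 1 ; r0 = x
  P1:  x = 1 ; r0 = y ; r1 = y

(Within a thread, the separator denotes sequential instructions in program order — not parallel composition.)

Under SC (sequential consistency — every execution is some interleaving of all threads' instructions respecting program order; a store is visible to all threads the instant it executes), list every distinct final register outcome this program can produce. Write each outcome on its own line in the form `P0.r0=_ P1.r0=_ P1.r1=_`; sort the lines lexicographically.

outcome vector order: (P0.r0,P1.r0,P1.r1)
|SC outcomes| = 4

P0.r0=0 P1.r0=1 P1.r1=1
P0.r0=1 P1.r0=0 P1.r1=0
P0.r0=1 P1.r0=0 P1.r1=1
P0.r0=1 P1.r0=1 P1.r1=1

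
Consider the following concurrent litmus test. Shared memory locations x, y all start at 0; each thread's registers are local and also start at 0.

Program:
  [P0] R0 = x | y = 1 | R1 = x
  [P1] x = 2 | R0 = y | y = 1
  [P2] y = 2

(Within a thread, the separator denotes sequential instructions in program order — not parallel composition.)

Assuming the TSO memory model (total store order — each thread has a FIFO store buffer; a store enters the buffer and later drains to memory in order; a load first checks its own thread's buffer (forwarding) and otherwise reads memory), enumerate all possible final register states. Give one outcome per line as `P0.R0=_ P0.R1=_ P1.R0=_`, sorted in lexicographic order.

P0.R0=0 P0.R1=0 P1.R0=0
P0.R0=0 P0.R1=0 P1.R0=1
P0.R0=0 P0.R1=0 P1.R0=2
P0.R0=0 P0.R1=2 P1.R0=0
P0.R0=0 P0.R1=2 P1.R0=1
P0.R0=0 P0.R1=2 P1.R0=2
P0.R0=2 P0.R1=2 P1.R0=0
P0.R0=2 P0.R1=2 P1.R0=1
P0.R0=2 P0.R1=2 P1.R0=2

outcome vector order: (P0.R0,P0.R1,P1.R0)
|TSO outcomes| = 9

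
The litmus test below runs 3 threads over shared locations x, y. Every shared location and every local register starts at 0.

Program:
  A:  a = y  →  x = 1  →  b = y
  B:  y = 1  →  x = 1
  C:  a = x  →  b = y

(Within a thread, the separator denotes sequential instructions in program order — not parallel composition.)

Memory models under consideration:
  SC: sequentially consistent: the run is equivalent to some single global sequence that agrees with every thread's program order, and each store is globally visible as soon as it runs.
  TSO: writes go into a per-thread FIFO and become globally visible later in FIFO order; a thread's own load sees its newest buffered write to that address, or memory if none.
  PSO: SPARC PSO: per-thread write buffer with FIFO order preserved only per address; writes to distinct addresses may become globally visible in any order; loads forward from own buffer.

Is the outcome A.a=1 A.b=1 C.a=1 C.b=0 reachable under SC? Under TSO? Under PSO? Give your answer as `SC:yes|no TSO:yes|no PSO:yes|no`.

SC:no TSO:no PSO:yes

outcome vector order: (A.a,A.b,C.a,C.b)
SC (11): 0/0/0/0, 0/0/0/1, 0/0/1/0, 0/0/1/1, 0/1/0/0, 0/1/0/1, 0/1/1/0, 0/1/1/1, 1/1/0/0, 1/1/0/1, 1/1/1/1
TSO (11): 0/0/0/0, 0/0/0/1, 0/0/1/0, 0/0/1/1, 0/1/0/0, 0/1/0/1, 0/1/1/0, 0/1/1/1, 1/1/0/0, 1/1/0/1, 1/1/1/1
PSO (12): 0/0/0/0, 0/0/0/1, 0/0/1/0, 0/0/1/1, 0/1/0/0, 0/1/0/1, 0/1/1/0, 0/1/1/1, 1/1/0/0, 1/1/0/1, 1/1/1/0, 1/1/1/1
target 1/1/1/0 ∈ {PSO}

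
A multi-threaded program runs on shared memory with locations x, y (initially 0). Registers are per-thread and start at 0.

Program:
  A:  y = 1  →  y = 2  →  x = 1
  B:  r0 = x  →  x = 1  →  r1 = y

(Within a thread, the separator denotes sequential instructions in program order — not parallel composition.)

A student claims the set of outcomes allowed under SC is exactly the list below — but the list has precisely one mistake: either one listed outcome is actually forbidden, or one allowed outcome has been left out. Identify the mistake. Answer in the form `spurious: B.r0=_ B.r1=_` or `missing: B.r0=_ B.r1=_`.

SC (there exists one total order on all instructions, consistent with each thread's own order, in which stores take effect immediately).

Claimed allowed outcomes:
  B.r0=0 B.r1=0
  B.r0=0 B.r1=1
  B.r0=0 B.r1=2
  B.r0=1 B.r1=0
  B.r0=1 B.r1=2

spurious: B.r0=1 B.r1=0

outcome vector order: (B.r0,B.r1)
under SC → (0,0) (0,1) (0,2) (1,2)
claimed∖SC = {(1,0)}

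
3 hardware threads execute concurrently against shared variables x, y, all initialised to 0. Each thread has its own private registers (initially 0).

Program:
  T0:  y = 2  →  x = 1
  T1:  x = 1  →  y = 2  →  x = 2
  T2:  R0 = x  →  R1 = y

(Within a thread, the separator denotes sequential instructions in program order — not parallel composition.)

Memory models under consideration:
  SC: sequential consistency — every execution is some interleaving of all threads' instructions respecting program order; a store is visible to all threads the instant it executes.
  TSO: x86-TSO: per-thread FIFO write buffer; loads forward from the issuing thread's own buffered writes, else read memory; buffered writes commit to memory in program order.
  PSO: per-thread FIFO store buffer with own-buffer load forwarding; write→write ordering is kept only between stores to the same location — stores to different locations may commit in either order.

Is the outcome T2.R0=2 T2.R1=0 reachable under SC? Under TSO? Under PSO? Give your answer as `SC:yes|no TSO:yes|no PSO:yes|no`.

outcome vector order: (T2.R0,T2.R1)
under SC → (0,0), (0,2), (1,0), (1,2), (2,2)
under TSO → (0,0), (0,2), (1,0), (1,2), (2,2)
under PSO → (0,0), (0,2), (1,0), (1,2), (2,0), (2,2)
target (2,0) ∈ {PSO}

SC:no TSO:no PSO:yes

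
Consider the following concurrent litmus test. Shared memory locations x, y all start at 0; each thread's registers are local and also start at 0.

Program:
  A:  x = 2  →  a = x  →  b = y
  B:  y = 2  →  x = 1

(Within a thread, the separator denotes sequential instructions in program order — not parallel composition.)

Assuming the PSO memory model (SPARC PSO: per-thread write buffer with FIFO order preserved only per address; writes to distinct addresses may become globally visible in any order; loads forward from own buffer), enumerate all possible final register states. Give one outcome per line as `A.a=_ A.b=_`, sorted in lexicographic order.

outcome vector order: (A.a,A.b)
|PSO outcomes| = 4

A.a=1 A.b=0
A.a=1 A.b=2
A.a=2 A.b=0
A.a=2 A.b=2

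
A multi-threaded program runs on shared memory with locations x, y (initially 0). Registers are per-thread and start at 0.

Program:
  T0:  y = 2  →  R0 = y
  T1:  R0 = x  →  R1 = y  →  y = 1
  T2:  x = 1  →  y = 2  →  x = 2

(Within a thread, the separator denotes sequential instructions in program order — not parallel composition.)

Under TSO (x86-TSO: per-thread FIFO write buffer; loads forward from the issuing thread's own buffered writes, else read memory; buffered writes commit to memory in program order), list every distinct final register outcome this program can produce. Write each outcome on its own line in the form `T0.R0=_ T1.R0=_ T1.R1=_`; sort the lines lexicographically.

T0.R0=1 T1.R0=0 T1.R1=0
T0.R0=1 T1.R0=0 T1.R1=2
T0.R0=1 T1.R0=1 T1.R1=0
T0.R0=1 T1.R0=1 T1.R1=2
T0.R0=1 T1.R0=2 T1.R1=2
T0.R0=2 T1.R0=0 T1.R1=0
T0.R0=2 T1.R0=0 T1.R1=2
T0.R0=2 T1.R0=1 T1.R1=0
T0.R0=2 T1.R0=1 T1.R1=2
T0.R0=2 T1.R0=2 T1.R1=2

outcome vector order: (T0.R0,T1.R0,T1.R1)
|TSO outcomes| = 10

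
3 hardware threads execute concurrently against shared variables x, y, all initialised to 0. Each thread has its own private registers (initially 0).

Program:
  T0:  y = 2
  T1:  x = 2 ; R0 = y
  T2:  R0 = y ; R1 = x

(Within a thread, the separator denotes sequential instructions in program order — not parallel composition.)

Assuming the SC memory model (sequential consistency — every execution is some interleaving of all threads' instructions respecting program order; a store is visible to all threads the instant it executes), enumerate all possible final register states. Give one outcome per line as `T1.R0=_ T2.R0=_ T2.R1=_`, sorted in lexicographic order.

outcome vector order: (T1.R0,T2.R0,T2.R1)
|SC outcomes| = 7

T1.R0=0 T2.R0=0 T2.R1=0
T1.R0=0 T2.R0=0 T2.R1=2
T1.R0=0 T2.R0=2 T2.R1=2
T1.R0=2 T2.R0=0 T2.R1=0
T1.R0=2 T2.R0=0 T2.R1=2
T1.R0=2 T2.R0=2 T2.R1=0
T1.R0=2 T2.R0=2 T2.R1=2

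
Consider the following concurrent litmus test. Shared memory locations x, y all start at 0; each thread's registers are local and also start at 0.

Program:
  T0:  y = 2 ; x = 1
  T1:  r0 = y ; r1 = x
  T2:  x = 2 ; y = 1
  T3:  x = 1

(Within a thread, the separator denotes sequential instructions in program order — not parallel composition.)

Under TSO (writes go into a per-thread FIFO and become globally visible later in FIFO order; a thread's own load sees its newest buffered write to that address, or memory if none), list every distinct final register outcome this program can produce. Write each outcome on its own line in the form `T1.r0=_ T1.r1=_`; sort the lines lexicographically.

outcome vector order: (T1.r0,T1.r1)
|TSO outcomes| = 8

T1.r0=0 T1.r1=0
T1.r0=0 T1.r1=1
T1.r0=0 T1.r1=2
T1.r0=1 T1.r1=1
T1.r0=1 T1.r1=2
T1.r0=2 T1.r1=0
T1.r0=2 T1.r1=1
T1.r0=2 T1.r1=2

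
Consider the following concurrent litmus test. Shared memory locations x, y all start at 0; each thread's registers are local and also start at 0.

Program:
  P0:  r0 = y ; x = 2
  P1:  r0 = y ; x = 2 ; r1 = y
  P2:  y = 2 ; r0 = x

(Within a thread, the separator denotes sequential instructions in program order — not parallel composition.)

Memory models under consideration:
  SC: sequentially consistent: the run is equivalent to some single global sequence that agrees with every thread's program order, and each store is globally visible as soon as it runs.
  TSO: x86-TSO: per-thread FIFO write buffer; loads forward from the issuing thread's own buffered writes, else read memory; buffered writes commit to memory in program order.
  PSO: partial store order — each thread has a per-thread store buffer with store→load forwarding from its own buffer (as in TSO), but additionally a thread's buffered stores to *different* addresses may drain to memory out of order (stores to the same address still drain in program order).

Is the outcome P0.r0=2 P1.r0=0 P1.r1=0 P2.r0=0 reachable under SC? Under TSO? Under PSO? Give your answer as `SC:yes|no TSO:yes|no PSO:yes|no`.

SC:no TSO:yes PSO:yes

outcome vector order: (P0.r0,P1.r0,P1.r1,P2.r0)
[SC] allowed = {0/0/0/2; 0/0/2/0; 0/0/2/2; 0/2/2/0; 0/2/2/2; 2/0/0/2; 2/0/2/0; 2/0/2/2; 2/2/2/0; 2/2/2/2}
[TSO] allowed = {0/0/0/0; 0/0/0/2; 0/0/2/0; 0/0/2/2; 0/2/2/0; 0/2/2/2; 2/0/0/0; 2/0/0/2; 2/0/2/0; 2/0/2/2; 2/2/2/0; 2/2/2/2}
[PSO] allowed = {0/0/0/0; 0/0/0/2; 0/0/2/0; 0/0/2/2; 0/2/2/0; 0/2/2/2; 2/0/0/0; 2/0/0/2; 2/0/2/0; 2/0/2/2; 2/2/2/0; 2/2/2/2}
target 2/0/0/0 ∈ {TSO,PSO}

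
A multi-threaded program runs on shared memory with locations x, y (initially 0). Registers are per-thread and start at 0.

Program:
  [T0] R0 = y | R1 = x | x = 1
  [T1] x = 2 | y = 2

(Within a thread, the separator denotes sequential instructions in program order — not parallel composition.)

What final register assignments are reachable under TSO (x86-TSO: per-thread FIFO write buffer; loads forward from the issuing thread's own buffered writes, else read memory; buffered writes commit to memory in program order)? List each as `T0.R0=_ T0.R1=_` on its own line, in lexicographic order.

outcome vector order: (T0.R0,T0.R1)
|TSO outcomes| = 3

T0.R0=0 T0.R1=0
T0.R0=0 T0.R1=2
T0.R0=2 T0.R1=2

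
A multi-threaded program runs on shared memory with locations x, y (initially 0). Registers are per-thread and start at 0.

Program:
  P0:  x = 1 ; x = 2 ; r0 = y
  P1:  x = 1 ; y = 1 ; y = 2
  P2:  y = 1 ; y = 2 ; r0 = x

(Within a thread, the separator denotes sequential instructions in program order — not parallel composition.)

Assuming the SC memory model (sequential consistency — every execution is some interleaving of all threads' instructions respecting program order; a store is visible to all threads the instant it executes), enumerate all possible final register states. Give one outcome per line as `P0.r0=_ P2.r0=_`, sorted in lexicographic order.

outcome vector order: (P0.r0,P2.r0)
|SC outcomes| = 8

P0.r0=0 P2.r0=1
P0.r0=0 P2.r0=2
P0.r0=1 P2.r0=0
P0.r0=1 P2.r0=1
P0.r0=1 P2.r0=2
P0.r0=2 P2.r0=0
P0.r0=2 P2.r0=1
P0.r0=2 P2.r0=2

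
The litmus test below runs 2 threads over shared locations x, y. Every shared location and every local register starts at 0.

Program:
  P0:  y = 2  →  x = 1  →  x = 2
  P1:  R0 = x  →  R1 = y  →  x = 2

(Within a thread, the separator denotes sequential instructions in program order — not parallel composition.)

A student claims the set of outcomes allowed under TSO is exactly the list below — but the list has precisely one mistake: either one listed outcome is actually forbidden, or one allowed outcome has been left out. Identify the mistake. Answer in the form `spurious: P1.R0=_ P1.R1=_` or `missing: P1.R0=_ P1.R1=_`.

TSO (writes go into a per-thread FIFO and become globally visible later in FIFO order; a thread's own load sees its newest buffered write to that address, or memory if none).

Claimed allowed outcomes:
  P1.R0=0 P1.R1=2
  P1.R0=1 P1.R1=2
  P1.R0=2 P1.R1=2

missing: P1.R0=0 P1.R1=0

outcome vector order: (P1.R0,P1.R1)
TSO: 4 outcomes — {00; 02; 12; 22}
TSO∖claimed = {00}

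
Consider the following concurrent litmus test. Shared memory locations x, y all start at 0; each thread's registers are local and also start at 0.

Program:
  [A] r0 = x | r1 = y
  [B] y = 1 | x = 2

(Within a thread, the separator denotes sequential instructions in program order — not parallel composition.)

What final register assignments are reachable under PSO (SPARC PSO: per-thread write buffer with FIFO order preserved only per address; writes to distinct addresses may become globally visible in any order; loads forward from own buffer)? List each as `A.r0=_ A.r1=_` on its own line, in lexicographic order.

A.r0=0 A.r1=0
A.r0=0 A.r1=1
A.r0=2 A.r1=0
A.r0=2 A.r1=1

outcome vector order: (A.r0,A.r1)
|PSO outcomes| = 4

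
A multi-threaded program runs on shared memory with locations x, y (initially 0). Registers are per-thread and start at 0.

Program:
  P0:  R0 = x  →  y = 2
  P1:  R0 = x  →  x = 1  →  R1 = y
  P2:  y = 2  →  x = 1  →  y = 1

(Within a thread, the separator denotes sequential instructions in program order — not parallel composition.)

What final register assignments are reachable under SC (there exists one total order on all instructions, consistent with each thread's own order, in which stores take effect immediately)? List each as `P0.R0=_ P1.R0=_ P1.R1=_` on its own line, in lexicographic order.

outcome vector order: (P0.R0,P1.R0,P1.R1)
|SC outcomes| = 10

P0.R0=0 P1.R0=0 P1.R1=0
P0.R0=0 P1.R0=0 P1.R1=1
P0.R0=0 P1.R0=0 P1.R1=2
P0.R0=0 P1.R0=1 P1.R1=1
P0.R0=0 P1.R0=1 P1.R1=2
P0.R0=1 P1.R0=0 P1.R1=0
P0.R0=1 P1.R0=0 P1.R1=1
P0.R0=1 P1.R0=0 P1.R1=2
P0.R0=1 P1.R0=1 P1.R1=1
P0.R0=1 P1.R0=1 P1.R1=2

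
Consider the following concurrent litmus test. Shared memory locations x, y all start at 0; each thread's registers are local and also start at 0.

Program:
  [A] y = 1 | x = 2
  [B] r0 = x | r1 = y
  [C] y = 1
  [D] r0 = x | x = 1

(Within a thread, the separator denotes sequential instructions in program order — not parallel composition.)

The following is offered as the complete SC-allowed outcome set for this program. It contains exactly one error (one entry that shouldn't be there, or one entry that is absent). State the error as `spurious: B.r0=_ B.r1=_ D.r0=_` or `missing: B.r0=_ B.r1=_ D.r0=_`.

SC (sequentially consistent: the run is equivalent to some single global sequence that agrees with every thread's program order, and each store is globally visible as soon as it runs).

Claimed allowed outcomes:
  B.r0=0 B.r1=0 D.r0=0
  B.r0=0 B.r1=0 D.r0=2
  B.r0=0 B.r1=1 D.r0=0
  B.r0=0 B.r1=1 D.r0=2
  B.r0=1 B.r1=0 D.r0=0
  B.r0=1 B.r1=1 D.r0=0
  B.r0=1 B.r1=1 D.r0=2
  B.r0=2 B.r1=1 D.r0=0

outcome vector order: (B.r0,B.r1,D.r0)
[SC] allowed = {0/0/0, 0/0/2, 0/1/0, 0/1/2, 1/0/0, 1/1/0, 1/1/2, 2/1/0, 2/1/2}
SC∖claimed = {2/1/2}

missing: B.r0=2 B.r1=1 D.r0=2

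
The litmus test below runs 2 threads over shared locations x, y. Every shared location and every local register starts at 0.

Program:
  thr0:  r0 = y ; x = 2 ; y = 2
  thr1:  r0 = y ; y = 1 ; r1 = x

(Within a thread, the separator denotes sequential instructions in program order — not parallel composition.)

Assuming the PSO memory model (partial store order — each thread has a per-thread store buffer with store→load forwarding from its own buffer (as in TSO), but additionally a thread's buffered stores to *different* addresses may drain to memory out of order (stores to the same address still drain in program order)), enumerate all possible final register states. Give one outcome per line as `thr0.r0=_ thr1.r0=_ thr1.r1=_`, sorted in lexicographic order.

thr0.r0=0 thr1.r0=0 thr1.r1=0
thr0.r0=0 thr1.r0=0 thr1.r1=2
thr0.r0=0 thr1.r0=2 thr1.r1=0
thr0.r0=0 thr1.r0=2 thr1.r1=2
thr0.r0=1 thr1.r0=0 thr1.r1=0
thr0.r0=1 thr1.r0=0 thr1.r1=2

outcome vector order: (thr0.r0,thr1.r0,thr1.r1)
|PSO outcomes| = 6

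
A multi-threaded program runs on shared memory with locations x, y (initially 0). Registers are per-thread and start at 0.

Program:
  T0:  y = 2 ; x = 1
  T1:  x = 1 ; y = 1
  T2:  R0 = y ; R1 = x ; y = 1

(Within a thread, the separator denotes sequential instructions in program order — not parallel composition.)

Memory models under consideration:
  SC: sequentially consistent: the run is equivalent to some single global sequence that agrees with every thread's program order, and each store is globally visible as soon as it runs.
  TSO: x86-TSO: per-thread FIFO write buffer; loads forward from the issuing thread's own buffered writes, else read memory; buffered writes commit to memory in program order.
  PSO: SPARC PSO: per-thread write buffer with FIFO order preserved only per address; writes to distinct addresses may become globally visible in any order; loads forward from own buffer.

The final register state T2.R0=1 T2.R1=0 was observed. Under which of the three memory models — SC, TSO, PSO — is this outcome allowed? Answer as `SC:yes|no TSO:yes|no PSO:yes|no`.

SC:no TSO:no PSO:yes

outcome vector order: (T2.R0,T2.R1)
[SC] allowed = {00; 01; 11; 20; 21}
[TSO] allowed = {00; 01; 11; 20; 21}
[PSO] allowed = {00; 01; 10; 11; 20; 21}
target 10 ∈ {PSO}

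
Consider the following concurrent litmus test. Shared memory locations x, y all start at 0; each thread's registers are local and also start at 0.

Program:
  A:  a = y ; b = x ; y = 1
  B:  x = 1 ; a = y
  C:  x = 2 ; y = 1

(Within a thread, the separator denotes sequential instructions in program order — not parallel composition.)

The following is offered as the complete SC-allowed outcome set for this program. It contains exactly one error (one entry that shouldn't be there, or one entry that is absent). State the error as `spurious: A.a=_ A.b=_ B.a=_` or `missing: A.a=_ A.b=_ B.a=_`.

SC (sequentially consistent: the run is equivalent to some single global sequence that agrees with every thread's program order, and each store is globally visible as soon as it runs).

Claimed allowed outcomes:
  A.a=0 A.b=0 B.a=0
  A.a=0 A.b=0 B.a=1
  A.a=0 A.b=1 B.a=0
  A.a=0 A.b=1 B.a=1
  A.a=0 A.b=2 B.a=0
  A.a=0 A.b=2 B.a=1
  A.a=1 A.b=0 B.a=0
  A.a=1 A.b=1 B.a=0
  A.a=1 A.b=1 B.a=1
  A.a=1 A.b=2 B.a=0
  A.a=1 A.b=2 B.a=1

outcome vector order: (A.a,A.b,B.a)
[SC] allowed = {<0 0 0>; <0 0 1>; <0 1 0>; <0 1 1>; <0 2 0>; <0 2 1>; <1 1 0>; <1 1 1>; <1 2 0>; <1 2 1>}
claimed∖SC = {<1 0 0>}

spurious: A.a=1 A.b=0 B.a=0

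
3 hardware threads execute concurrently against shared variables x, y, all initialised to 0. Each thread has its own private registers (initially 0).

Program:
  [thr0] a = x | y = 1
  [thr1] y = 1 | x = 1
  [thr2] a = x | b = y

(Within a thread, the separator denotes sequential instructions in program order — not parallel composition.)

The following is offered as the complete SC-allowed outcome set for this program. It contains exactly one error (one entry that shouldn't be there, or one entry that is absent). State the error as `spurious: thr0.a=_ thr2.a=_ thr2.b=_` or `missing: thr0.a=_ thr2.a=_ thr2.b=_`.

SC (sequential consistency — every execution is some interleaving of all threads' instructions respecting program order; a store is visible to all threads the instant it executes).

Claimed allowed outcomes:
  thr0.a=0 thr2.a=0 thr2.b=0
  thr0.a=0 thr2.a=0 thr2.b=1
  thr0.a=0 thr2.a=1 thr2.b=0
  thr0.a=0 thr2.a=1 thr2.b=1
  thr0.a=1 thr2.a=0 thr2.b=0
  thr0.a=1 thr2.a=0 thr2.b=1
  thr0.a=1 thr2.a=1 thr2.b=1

spurious: thr0.a=0 thr2.a=1 thr2.b=0

outcome vector order: (thr0.a,thr2.a,thr2.b)
under SC → (0,0,0), (0,0,1), (0,1,1), (1,0,0), (1,0,1), (1,1,1)
claimed∖SC = {(0,1,0)}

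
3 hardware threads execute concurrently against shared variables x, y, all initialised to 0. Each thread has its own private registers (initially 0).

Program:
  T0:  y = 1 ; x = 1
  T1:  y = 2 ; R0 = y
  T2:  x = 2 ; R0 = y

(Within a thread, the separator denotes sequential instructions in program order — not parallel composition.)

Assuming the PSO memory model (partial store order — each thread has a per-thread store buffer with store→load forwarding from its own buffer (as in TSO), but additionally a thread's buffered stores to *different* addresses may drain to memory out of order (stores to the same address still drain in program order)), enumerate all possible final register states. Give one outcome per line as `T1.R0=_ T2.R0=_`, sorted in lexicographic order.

T1.R0=1 T2.R0=0
T1.R0=1 T2.R0=1
T1.R0=1 T2.R0=2
T1.R0=2 T2.R0=0
T1.R0=2 T2.R0=1
T1.R0=2 T2.R0=2

outcome vector order: (T1.R0,T2.R0)
|PSO outcomes| = 6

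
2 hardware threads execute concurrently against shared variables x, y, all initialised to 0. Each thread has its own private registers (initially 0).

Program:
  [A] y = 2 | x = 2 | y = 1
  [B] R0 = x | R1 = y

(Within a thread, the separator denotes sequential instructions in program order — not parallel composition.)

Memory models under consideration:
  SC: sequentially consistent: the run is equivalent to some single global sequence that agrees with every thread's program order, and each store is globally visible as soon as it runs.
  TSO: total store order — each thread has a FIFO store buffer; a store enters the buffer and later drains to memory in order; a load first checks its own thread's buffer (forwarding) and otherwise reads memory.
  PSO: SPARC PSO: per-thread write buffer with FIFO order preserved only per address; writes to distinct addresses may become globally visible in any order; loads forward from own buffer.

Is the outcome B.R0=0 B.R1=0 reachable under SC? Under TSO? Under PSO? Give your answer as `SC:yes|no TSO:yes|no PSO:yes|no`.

SC:yes TSO:yes PSO:yes

outcome vector order: (B.R0,B.R1)
SC (5): (0,0); (0,1); (0,2); (2,1); (2,2)
TSO (5): (0,0); (0,1); (0,2); (2,1); (2,2)
PSO (6): (0,0); (0,1); (0,2); (2,0); (2,1); (2,2)
target (0,0) ∈ {SC,TSO,PSO}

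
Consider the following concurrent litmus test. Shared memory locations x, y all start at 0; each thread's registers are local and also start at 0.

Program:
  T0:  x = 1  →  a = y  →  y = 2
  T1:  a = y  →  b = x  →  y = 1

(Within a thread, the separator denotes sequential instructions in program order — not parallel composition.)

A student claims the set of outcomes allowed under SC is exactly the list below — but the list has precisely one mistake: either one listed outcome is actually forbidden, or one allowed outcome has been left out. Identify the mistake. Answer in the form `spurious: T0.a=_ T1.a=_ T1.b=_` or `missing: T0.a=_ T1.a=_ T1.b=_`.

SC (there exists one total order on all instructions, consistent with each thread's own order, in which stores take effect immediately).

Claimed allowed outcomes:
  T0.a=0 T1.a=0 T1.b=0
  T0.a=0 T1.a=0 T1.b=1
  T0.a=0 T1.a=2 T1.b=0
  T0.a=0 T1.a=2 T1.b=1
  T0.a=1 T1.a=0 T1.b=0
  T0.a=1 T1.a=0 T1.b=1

spurious: T0.a=0 T1.a=2 T1.b=0

outcome vector order: (T0.a,T1.a,T1.b)
SC: 5 outcomes — {(0,0,0), (0,0,1), (0,2,1), (1,0,0), (1,0,1)}
claimed∖SC = {(0,2,0)}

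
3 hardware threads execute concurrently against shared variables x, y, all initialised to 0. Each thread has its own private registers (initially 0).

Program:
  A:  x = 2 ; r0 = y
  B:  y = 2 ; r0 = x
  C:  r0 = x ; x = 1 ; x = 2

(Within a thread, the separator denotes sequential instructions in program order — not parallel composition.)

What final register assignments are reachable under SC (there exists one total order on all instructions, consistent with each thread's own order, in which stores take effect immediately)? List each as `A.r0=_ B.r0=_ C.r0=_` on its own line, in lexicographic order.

outcome vector order: (A.r0,B.r0,C.r0)
|SC outcomes| = 10

A.r0=0 B.r0=1 C.r0=0
A.r0=0 B.r0=1 C.r0=2
A.r0=0 B.r0=2 C.r0=0
A.r0=0 B.r0=2 C.r0=2
A.r0=2 B.r0=0 C.r0=0
A.r0=2 B.r0=0 C.r0=2
A.r0=2 B.r0=1 C.r0=0
A.r0=2 B.r0=1 C.r0=2
A.r0=2 B.r0=2 C.r0=0
A.r0=2 B.r0=2 C.r0=2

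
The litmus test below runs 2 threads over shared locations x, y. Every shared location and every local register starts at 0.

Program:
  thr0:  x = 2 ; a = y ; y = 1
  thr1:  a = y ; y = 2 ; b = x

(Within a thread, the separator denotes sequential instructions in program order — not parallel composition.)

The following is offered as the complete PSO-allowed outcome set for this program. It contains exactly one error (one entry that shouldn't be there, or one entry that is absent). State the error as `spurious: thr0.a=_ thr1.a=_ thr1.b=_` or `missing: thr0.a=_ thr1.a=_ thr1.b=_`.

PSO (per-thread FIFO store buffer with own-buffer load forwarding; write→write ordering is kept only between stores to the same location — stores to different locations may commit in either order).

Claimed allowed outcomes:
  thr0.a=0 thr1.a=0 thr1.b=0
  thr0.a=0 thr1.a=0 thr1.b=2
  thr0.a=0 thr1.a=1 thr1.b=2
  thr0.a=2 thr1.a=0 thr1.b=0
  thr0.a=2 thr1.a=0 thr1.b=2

missing: thr0.a=0 thr1.a=1 thr1.b=0

outcome vector order: (thr0.a,thr1.a,thr1.b)
[PSO] allowed = {0/0/0, 0/0/2, 0/1/0, 0/1/2, 2/0/0, 2/0/2}
PSO∖claimed = {0/1/0}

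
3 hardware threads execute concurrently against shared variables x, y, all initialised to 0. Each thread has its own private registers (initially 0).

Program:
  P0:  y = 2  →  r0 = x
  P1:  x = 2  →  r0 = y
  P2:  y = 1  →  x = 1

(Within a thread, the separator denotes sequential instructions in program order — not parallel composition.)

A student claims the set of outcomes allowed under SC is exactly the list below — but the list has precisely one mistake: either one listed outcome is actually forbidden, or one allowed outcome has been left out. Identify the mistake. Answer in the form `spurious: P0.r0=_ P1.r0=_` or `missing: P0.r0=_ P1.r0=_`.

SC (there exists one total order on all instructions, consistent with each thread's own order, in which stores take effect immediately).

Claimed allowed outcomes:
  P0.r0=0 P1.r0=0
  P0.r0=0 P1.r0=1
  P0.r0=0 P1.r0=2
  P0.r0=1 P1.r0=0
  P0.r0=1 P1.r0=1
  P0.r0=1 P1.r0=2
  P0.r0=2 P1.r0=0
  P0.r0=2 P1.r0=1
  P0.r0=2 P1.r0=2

outcome vector order: (P0.r0,P1.r0)
SC: 8 outcomes — {<0 1>; <0 2>; <1 0>; <1 1>; <1 2>; <2 0>; <2 1>; <2 2>}
claimed∖SC = {<0 0>}

spurious: P0.r0=0 P1.r0=0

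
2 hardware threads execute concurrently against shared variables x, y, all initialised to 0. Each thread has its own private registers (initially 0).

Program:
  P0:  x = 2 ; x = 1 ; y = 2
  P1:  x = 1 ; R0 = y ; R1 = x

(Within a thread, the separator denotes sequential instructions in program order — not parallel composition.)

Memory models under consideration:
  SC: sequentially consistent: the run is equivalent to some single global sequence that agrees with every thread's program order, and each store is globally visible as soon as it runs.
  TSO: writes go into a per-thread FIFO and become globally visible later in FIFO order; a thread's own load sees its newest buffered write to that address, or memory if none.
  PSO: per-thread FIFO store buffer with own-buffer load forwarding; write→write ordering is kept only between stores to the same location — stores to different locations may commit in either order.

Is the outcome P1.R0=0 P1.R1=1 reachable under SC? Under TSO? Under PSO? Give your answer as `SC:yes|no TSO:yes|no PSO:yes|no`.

SC:yes TSO:yes PSO:yes

outcome vector order: (P1.R0,P1.R1)
SC (3): 01, 02, 21
TSO (3): 01, 02, 21
PSO (4): 01, 02, 21, 22
target 01 ∈ {SC,TSO,PSO}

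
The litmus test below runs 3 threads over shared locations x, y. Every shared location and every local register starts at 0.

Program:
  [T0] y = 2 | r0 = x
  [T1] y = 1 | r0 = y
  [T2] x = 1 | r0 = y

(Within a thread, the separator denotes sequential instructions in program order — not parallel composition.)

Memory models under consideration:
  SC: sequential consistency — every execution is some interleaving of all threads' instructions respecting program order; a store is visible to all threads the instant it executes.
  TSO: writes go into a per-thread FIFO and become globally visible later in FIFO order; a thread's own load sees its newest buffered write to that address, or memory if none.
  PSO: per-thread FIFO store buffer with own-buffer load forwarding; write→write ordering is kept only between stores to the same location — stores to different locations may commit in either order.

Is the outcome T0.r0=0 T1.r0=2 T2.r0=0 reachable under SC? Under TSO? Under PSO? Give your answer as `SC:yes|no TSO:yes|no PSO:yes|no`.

outcome vector order: (T0.r0,T1.r0,T2.r0)
SC: 9 outcomes — {011, 012, 022, 110, 111, 112, 120, 121, 122}
TSO: 12 outcomes — {010, 011, 012, 020, 021, 022, 110, 111, 112, 120, 121, 122}
PSO: 12 outcomes — {010, 011, 012, 020, 021, 022, 110, 111, 112, 120, 121, 122}
target 020 ∈ {TSO,PSO}

SC:no TSO:yes PSO:yes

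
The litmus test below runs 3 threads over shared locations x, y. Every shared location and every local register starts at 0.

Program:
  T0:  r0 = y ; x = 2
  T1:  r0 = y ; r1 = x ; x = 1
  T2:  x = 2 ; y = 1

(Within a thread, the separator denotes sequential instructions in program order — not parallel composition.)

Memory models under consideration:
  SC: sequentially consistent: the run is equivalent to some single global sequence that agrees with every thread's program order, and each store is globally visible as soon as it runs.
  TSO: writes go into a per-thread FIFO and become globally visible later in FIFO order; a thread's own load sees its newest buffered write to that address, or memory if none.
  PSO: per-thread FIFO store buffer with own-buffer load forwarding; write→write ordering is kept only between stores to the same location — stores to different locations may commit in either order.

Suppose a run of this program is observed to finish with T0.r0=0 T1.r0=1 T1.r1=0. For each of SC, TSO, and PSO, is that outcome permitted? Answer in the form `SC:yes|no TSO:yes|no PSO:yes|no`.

outcome vector order: (T0.r0,T1.r0,T1.r1)
[SC] allowed = {0/0/0 0/0/2 0/1/2 1/0/0 1/0/2 1/1/2}
[TSO] allowed = {0/0/0 0/0/2 0/1/2 1/0/0 1/0/2 1/1/2}
[PSO] allowed = {0/0/0 0/0/2 0/1/0 0/1/2 1/0/0 1/0/2 1/1/0 1/1/2}
target 0/1/0 ∈ {PSO}

SC:no TSO:no PSO:yes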